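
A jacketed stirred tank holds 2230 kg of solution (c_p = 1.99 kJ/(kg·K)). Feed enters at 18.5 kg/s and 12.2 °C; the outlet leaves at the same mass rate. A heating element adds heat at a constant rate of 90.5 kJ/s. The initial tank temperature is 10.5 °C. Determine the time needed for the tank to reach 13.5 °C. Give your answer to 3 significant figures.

154 s

First-law balance (no shaft work): M c_p dT/dt = ṁ c_p (T_in − T) + 90.5.
τ = M/ṁ = 120.54 s; T_ss = T_in + Q̇/(ṁ c_p) = 14.658 °C.
T(t) = T_ss + (T₀ − T_ss) e^(−t/τ). Set T = 13.5:
e^(−t/τ) = (13.5 − 14.658)/(10.5 − 14.658) = 0.27854
t = −120.54 · ln(0.27854) = 154.07 s.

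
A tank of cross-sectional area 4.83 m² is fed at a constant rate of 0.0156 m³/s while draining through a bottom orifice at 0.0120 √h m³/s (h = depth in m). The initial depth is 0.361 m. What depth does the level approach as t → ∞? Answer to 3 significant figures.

Volume balance on the tank: A dh/dt = Q_in − 0.0120 √h. At steady state dh/dt = 0:
Q_in = 0.0120 √h_ss ⇒ √h_ss = 0.0156/0.0120 = 1.3000.
h_ss = 1.3000² = 1.6900 m. (Since h₀ = 0.361 m < h_ss, the level will rise toward this value.)

1.69 m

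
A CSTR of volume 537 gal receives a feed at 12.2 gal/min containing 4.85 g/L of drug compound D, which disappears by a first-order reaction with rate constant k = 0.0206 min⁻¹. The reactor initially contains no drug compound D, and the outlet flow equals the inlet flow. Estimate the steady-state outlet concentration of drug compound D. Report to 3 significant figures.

2.54 g/L

V dC/dt = Q(C_in − C) − k V C.
Steady state (dC/dt = 0): C_ss = Q C_in/(Q + kV) = C_in/(1 + kV/Q).
C_ss = 12.2·4.85/(12.2 + 0.0206·537) = 59.170/23.262 = 2.5436 g/L.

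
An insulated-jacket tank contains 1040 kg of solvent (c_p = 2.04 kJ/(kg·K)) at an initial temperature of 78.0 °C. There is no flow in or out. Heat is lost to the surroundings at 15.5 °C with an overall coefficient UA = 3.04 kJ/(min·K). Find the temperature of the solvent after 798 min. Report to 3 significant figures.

Unsteady energy balance on the tank contents: M c_p dT/dt = −UA(T − T_amb).
dT/dt = (T_ss − T)/τ with T_ss = T_amb = 15.500 °C, τ = M c_p/UA = 1040·2.04/3.04 = 697.89 min.
Integrating: T(t) = T_ss + (T₀ − T_ss) e^(−t/τ).
T(798) = 15.500 + (62.500)·0.31872 = 35.420 °C.

35.4 °C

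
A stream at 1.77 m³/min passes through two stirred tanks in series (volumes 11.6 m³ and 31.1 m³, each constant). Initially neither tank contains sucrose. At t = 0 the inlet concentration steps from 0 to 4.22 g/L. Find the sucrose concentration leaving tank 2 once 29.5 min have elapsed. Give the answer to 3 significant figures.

2.99 g/L

Each tank obeys Vᵢ dCᵢ/dt = Q(Cᵢ₋₁ − Cᵢ), so τᵢ = Vᵢ/Q.
τ₁ = 11.6/1.77 = 6.5537 min; τ₂ = 31.1/1.77 = 17.571 min.
Tank 1: C₁ = C_in(1 − e^(−t/τ₁)). Tank 2 (τ₁ ≠ τ₂): C₂ = C_in[1 − (τ₁ e^(−t/τ₁) − τ₂ e^(−t/τ₂))/(τ₁ − τ₂)].
At t = 29.5: e^(−t/τ₁) = 0.011095, e^(−t/τ₂) = 0.18657.
C₂ = 4.22·[1 − (6.5537·0.011095 − 17.571·0.18657)/(-11.017)] = 4.22·0.70904 = 2.9922 g/L.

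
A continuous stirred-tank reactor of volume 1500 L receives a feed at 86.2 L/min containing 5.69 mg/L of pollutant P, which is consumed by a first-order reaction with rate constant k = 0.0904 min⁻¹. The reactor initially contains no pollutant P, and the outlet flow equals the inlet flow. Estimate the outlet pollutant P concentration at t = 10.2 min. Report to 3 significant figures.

Accumulation = in − out − consumed: V dC/dt = Q C_in − Q C − k V C.
This is linear with rate a = Q/V + k = 0.14787 min⁻¹.
C_ss = Q C_in/(Q + kV) = 2.2114 mg/L; C(t) = C_ss + (C₀ − C_ss) e^(−a t).
C(10.2) = 2.2114 + (-2.2114)·e^(−0.14787·10.2) = 2.2114 + (-2.2114)·0.22130 = 1.7220 mg/L.

1.72 mg/L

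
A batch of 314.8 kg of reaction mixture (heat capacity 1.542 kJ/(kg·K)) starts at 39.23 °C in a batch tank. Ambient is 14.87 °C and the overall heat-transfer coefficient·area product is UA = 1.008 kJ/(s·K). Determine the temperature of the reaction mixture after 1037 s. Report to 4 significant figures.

17.70 °C

M c_p dT/dt = −UA(T − T_amb).
dT/dt = (T_ss − T)/τ with T_ss = T_amb = 14.8700 °C, τ = M c_p/UA = 314.8·1.542/1.008 = 481.569 s.
Solution: T(t) = T_ss + (T₀ − T_ss) e^(−t/τ).
T(1037) = 14.8700 + (24.3600)·0.116091 = 17.6980 °C.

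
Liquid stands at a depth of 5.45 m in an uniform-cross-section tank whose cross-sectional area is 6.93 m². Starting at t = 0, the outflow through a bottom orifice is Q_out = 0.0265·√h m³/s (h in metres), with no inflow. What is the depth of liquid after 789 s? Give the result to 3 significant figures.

A dh/dt = −Q_out = −0.0265 √h.
This is separable: 2 d(√h)/dt = −0.0265/A, so √h = √h₀ − (0.0265/(2A)) t.
√h = √5.45 − 0.0265·789/(2·6.93) = 2.3345 − 1.5085 = 0.82597.
h = 0.82597² = 0.68223 m.

0.682 m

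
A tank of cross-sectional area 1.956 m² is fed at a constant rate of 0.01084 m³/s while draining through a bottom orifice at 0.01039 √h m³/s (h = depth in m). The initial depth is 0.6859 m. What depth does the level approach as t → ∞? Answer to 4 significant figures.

Level balance: A dh/dt = 0.01084 − 0.01039 √h. Setting dh/dt = 0:
Q_in = 0.01039 √h_ss ⇒ √h_ss = 0.01084/0.01039 = 1.04331.
h_ss = 1.04331² = 1.08850 m. (Since h₀ = 0.6859 m < h_ss, the level will rise toward this value.)

1.088 m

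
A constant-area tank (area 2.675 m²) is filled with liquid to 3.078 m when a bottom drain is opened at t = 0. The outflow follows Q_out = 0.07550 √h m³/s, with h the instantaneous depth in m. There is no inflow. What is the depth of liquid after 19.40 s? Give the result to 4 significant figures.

Volume balance on the tank: A dh/dt = −0.07550 √h.
Separate and integrate: 2(√h − √h₀) = −(0.07550/A) t.
√h = √3.078 − 0.07550·19.40/(2·2.675) = 1.75442 − 0.273776 = 1.48065.
h = 1.48065² = 2.19232 m.

2.192 m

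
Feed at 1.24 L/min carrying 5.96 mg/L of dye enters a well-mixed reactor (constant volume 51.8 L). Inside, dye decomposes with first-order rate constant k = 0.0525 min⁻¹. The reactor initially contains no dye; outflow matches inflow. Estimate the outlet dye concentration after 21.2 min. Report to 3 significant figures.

1.50 mg/L

Species balance: V dC/dt = Q C_in − Q C − k V C.
dC/dt = (Q/V) C_in − (Q/V + k) C; effective rate a = Q/V + k = 0.023938 + 0.0525 = 0.076438 min⁻¹.
C_ss = Q C_in/(Q + kV) = 1.8665 mg/L; C(t) = C_ss + (C₀ − C_ss) e^(−a t).
C(21.2) = 1.8665 + (-1.8665)·e^(−0.076438·21.2) = 1.8665 + (-1.8665)·0.19780 = 1.4973 mg/L.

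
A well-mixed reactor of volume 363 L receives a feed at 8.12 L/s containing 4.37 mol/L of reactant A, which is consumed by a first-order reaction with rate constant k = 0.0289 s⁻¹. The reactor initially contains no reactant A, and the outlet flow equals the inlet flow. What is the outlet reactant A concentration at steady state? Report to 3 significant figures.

Species balance: V dC/dt = Q C_in − Q C − k V C.
Steady state (dC/dt = 0): C_ss = Q C_in/(Q + kV) = C_in/(1 + kV/Q).
C_ss = 8.12·4.37/(8.12 + 0.0289·363) = 35.484/18.611 = 1.9067 mol/L.

1.91 mol/L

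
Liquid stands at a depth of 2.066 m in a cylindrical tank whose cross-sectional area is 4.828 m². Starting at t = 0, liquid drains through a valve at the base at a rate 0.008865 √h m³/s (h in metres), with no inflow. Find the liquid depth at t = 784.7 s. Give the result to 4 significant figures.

0.5140 m

With no inflow, A dh/dt = −0.008865 √h.
∫ h^(−1/2) dh = −(0.008865/A) ∫ dt, giving 2√h = 2√h₀ − (0.008865/A) t.
√h = √2.066 − 0.008865·784.7/(2·4.828) = 1.43736 − 0.720419 = 0.716940.
h = 0.716940² = 0.514003 m.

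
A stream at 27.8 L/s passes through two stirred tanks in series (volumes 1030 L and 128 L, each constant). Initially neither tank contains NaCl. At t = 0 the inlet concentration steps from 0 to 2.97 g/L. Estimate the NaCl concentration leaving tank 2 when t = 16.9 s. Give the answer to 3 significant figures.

Species balance on tank i: dCᵢ/dt = (Cᵢ₋₁ − Cᵢ)/τᵢ with τᵢ = Vᵢ/Q.
τ₁ = 1030/27.8 = 37.050 s; τ₂ = 128/27.8 = 4.6043 s.
Tank 1: C₁ = C_in(1 − e^(−t/τ₁)). Tank 2 (τ₁ ≠ τ₂): C₂ = C_in[1 − (τ₁ e^(−t/τ₁) − τ₂ e^(−t/τ₂))/(τ₁ − τ₂)].
At t = 16.9: e^(−t/τ₁) = 0.63373, e^(−t/τ₂) = 0.025465.
C₂ = 2.97·[1 − (37.050·0.63373 − 4.6043·0.025465)/(32.446)] = 2.97·0.27996 = 0.83147 g/L.

0.831 g/L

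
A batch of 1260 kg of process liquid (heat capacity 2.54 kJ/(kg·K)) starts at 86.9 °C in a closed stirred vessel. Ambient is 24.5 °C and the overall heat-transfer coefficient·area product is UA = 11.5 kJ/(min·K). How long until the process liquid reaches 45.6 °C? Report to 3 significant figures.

302 min

First-law balance (no shaft work): M c_p dT/dt = −UA(T − T_amb).
τ = M c_p/UA = 278.30 min; T_ss = T_amb = 24.500 °C.
T(t) = T_ss + (T₀ − T_ss)e^(−t/τ); set T = 45.6:
t = −τ ln[(T − T_ss)/(T₀ − T_ss)] = −278.30 · ln(0.33814) = 301.75 min.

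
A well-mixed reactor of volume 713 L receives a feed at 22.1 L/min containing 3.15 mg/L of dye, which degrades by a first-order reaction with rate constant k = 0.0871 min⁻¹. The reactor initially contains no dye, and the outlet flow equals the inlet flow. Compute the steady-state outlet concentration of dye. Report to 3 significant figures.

0.827 mg/L

V dC/dt = Q(C_in − C) − k V C.
Steady state (dC/dt = 0): C_ss = Q C_in/(Q + kV) = C_in/(1 + kV/Q).
C_ss = 22.1·3.15/(22.1 + 0.0871·713) = 69.615/84.202 = 0.82676 mg/L.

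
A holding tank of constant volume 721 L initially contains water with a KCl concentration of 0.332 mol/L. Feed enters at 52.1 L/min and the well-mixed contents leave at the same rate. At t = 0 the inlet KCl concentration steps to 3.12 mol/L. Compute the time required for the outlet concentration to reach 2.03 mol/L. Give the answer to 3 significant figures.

Species balance: V dC/dt = Q(C_in − C) ⇒ τ = V/Q = 13.839 min.
C(t) = C_in + (C₀ − C_in) e^(−t/τ). Set C = 2.03 and solve for t:
e^(−t/τ) = (C − C_in)/(C₀ − C_in) = (2.03 − 3.12)/(0.332 − 3.12) = 0.39096
t = −τ ln(…) = 13.839 × 0.93915 = 12.997 min.

13.0 min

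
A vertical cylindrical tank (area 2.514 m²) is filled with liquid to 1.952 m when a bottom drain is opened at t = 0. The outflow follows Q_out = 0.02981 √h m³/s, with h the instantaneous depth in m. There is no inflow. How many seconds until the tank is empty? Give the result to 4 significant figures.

235.7 s

Unsteady balance on liquid volume: A dh/dt = −0.02981 √h.
∫ h^(−1/2) dh = −(0.02981/A) ∫ dt, giving 2√h = 2√h₀ − (0.02981/A) t.
Tank is empty when √h = 0: t_empty = 2A√h₀/0.02981.
t_empty = 2·2.514·√1.952/0.02981 = 5.02800·1.39714/0.02981 = 235.653 s.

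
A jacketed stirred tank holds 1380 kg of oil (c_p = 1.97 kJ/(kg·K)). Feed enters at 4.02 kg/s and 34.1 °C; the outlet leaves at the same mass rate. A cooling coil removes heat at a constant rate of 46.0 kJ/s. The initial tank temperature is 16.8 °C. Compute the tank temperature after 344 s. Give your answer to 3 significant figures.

24.1 °C

M c_p dT/dt = ṁ c_p (T_in − T) − Q̇.
Rearrange: dT/dt = (T_ss − T)/τ with τ = M/ṁ = 343.28 s and T_ss = T_in − Q̇/(ṁ c_p) = 28.291 °C.
Solution: T(t) = T_ss + (T₀ − T_ss) e^(−t/τ).
T(344) = 28.291 + (-11.491)·e^(−344/343.28) = 28.291 + (-11.491)·0.36711 = 24.073 °C.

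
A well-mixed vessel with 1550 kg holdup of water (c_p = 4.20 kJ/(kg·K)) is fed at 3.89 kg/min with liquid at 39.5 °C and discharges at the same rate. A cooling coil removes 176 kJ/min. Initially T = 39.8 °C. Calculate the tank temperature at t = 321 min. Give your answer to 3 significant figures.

First-law balance (no shaft work): M c_p dT/dt = ṁ c_p (T_in − T) − 176.
τ = M/ṁ = 398.46 min; T_ss = T_in − Q̇/(ṁ c_p) = 39.5 − 176/(3.89·4.20) = 28.728 °C.
This is linear first-order; T(t) = T_ss + (T₀ − T_ss) e^(−t/τ).
T(321) = 28.728 + (11.072)·e^(−321/398.46) = 28.728 + (11.072)·0.44682 = 33.675 °C.

33.7 °C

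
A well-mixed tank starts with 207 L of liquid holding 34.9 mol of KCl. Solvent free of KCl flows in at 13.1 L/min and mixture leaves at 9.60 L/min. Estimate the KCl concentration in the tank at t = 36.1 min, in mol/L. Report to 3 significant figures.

0.0283 mol/L

Total volume: dV/dt = Q_in − Q_out = 3.5000 L/min, so V(t) = 207 + 3.5000 t and V(36.1) = 333.35 L.
Solute balance: dm/dt = 0 − Q_out C = −Q_out m/V(t).
Separate: dm/m = −Q_out dt/V(t) ⇒ ln(m/m₀) = −(Q_out/(Q_in−Q_out)) ln(V/V₀).
m = m₀ (V₀/V)^(Q_out/(Q_in−Q_out)) = 34.9 × (207/333.35)^(2.7429) = 9.4460 mol.
C = m/V = 9.4460/333.35 = 0.028336 mol/L.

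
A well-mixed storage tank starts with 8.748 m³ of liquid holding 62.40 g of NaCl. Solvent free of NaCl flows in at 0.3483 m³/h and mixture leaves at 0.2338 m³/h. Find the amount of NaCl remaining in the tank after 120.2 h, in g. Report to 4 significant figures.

9.058 g

Let m(t) be the amount of NaCl. Volume: V(t) = V₀ + (Q_in − Q_out) t = 8.748 + 0.114500 t; V(120.2) = 22.5109 m³.
Species balance (pure solvent in): dm/dt = −Q_out · m/V(t).
dm/m = −Q_out dt/(V₀ + 0.114500 t); integrating gives ln(m/m₀) = −(Q_out/(Q_in−Q_out)) ln(V/V₀).
m = m₀ (V₀/V)^(Q_out/(Q_in−Q_out)) = 62.40 × (8.748/22.5109)^(2.04192) = 9.05750 g.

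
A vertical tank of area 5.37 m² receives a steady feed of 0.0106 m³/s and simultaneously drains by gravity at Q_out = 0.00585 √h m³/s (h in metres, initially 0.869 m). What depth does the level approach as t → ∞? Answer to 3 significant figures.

Accumulation of liquid (constant cross-section A): A dh/dt = Q_in − 0.00585 √h. At steady state dh/dt = 0:
Q_in = 0.00585 √h_ss ⇒ √h_ss = 0.0106/0.00585 = 1.8120.
h_ss = 1.8120² = 3.2832 m. (Since h₀ = 0.869 m < h_ss, the level will rise toward this value.)

3.28 m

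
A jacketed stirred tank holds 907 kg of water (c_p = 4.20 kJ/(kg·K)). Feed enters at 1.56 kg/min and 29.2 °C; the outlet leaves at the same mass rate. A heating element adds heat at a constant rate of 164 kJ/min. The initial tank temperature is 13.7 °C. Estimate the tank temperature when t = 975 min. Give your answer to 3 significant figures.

M c_p dT/dt = ṁ c_p (T_in − T) + Q̇.
τ = M/ṁ = 581.41 min; T_ss = T_in + Q̇/(ṁ c_p) = 29.2 + 164/(1.56·4.20) = 54.231 °C.
Solution: T(t) = T_ss + (T₀ − T_ss) e^(−t/τ).
T(975) = 54.231 + (-40.531)·e^(−975/581.41) = 54.231 + (-40.531)·0.18694 = 46.654 °C.

46.7 °C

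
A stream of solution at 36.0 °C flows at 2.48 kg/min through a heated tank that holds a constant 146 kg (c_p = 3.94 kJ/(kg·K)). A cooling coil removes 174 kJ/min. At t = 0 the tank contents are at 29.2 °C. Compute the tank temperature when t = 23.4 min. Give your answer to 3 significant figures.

25.6 °C

Unsteady energy balance on the tank contents: M c_p dT/dt = ṁ c_p (T_in − T) − 174.
Rearrange: dT/dt = (T_ss − T)/τ with τ = M/ṁ = 58.871 min and T_ss = T_in − Q̇/(ṁ c_p) = 18.193 °C.
T approaches T_ss exponentially: T(t) = T_ss + (T₀ − T_ss) e^(−t/τ).
T(23.4) = 18.193 + (11.007)·e^(−23.4/58.871) = 18.193 + (11.007)·0.67201 = 25.590 °C.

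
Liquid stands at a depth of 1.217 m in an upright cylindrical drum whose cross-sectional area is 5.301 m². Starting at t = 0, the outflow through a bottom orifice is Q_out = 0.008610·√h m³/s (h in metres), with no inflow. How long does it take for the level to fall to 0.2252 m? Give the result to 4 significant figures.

A dh/dt = −Q_out = −0.008610 √h.
This is separable: 2 d(√h)/dt = −0.008610/A, so √h = √h₀ − (0.008610/(2A)) t.
t = 2A(√h₀ − √h)/0.008610 = 2·5.301·(√1.217 − √0.2252)/0.008610
  = 10.6020 × (1.10318 − 0.474552) / 0.008610 = 774.063 s.

774.1 s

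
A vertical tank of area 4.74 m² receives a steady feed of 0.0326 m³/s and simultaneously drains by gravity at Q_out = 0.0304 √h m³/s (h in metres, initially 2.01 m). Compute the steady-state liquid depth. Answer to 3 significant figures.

Level balance: A dh/dt = 0.0326 − 0.0304 √h. Setting dh/dt = 0:
Q_in = 0.0304 √h_ss ⇒ √h_ss = 0.0326/0.0304 = 1.0724.
h_ss = 1.0724² = 1.1500 m. (Since h₀ = 2.01 m > h_ss, the level will fall toward this value.)

1.15 m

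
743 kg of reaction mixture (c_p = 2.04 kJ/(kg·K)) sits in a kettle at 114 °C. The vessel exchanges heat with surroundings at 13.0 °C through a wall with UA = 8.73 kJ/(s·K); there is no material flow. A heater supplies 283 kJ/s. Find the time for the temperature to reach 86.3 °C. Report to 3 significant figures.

89.8 s

Lumped-capacitance energy balance: M c_p dT/dt = UA(T_amb − T) + Q̇.
τ = M c_p/UA = 173.62 s; T_ss = T_amb + Q̇/UA = 13.0 + 283/8.73 = 45.417 °C.
T(t) = T_ss + (T₀ − T_ss)e^(−t/τ); set T = 86.3:
t = −τ ln[(T − T_ss)/(T₀ − T_ss)] = −173.62 · ln(0.59611) = 89.820 s.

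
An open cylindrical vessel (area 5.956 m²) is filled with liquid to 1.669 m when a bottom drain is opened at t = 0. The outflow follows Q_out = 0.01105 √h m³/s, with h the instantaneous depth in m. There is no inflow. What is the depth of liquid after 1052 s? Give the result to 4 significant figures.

0.09987 m

Unsteady balance on liquid volume: A dh/dt = −0.01105 √h.
∫ h^(−1/2) dh = −(0.01105/A) ∫ dt, giving 2√h = 2√h₀ − (0.01105/A) t.
√h = √1.669 − 0.01105·1052/(2·5.956) = 1.29190 − 0.975873 = 0.316025.
h = 0.316025² = 0.0998716 m.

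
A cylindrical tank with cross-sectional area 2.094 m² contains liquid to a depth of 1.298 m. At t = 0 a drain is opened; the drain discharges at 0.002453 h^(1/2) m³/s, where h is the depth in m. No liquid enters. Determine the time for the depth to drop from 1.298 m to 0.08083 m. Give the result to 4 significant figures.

1460 s

Volume balance on the tank: A dh/dt = −0.002453 √h.
∫ h^(−1/2) dh = −(0.002453/A) ∫ dt, giving 2√h = 2√h₀ − (0.002453/A) t.
t = 2A(√h₀ − √h)/0.002453 = 2·2.094·(√1.298 − √0.08083)/0.002453
  = 4.18800 × (1.13930 − 0.284306) / 0.002453 = 1459.73 s.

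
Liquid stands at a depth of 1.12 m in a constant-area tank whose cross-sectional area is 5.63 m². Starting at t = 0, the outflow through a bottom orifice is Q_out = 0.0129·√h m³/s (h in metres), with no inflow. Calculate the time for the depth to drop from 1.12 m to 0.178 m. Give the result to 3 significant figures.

555 s

Volume balance on the tank: A dh/dt = −0.0129 √h.
∫ h^(−1/2) dh = −(0.0129/A) ∫ dt, giving 2√h = 2√h₀ − (0.0129/A) t.
t = 2A(√h₀ − √h)/0.0129 = 2·5.63·(√1.12 − √0.178)/0.0129
  = 11.260 × (1.0583 − 0.42190) / 0.0129 = 555.49 s.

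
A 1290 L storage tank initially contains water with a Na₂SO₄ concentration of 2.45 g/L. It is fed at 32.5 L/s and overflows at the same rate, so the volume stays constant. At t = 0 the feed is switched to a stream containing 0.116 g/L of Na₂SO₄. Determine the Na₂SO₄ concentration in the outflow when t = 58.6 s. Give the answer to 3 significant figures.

Unsteady species balance (constant V, well mixed): V dC/dt = Q(C_in − C).
Time constant τ = V/Q = 1290/32.5 = 39.692 s.
Integrating: C(t) = C_in + (C₀ − C_in) e^(−t/τ).
C(58.6) = 0.116 + (2.45 − 0.116)·e^(−58.6/39.692) = 0.116 + (2.3340)·0.22847 = 0.64925 g/L.

0.649 g/L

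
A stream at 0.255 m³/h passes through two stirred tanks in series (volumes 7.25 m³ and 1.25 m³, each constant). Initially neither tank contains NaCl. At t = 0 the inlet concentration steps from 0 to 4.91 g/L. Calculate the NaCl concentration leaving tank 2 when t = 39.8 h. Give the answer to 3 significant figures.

Species balance on tank i: dCᵢ/dt = (Cᵢ₋₁ − Cᵢ)/τᵢ with τᵢ = Vᵢ/Q.
τ₁ = 7.25/0.255 = 28.431 h; τ₂ = 1.25/0.255 = 4.9020 h.
Solving the cascade with C₁(0)=C₂(0)=0 gives C₂(t) = C_in[1 − (τ₁ e^(−t/τ₁) − τ₂ e^(−t/τ₂))/(τ₁ − τ₂)].
At t = 39.8: e^(−t/τ₁) = 0.24663, e^(−t/τ₂) = 0.00029777.
C₂ = 4.91·[1 − (28.431·0.24663 − 4.9020·0.00029777)/(23.529)] = 4.91·0.70205 = 3.4471 g/L.

3.45 g/L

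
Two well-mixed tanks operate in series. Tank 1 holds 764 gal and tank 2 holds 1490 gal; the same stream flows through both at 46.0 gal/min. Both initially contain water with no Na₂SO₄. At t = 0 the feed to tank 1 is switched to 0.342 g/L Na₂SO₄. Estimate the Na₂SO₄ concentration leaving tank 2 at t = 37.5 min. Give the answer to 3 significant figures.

Each tank obeys Vᵢ dCᵢ/dt = Q(Cᵢ₋₁ − Cᵢ), so τᵢ = Vᵢ/Q.
τ₁ = 764/46.0 = 16.609 min; τ₂ = 1490/46.0 = 32.391 min.
Solving the cascade with C₁(0)=C₂(0)=0 gives C₂(t) = C_in[1 − (τ₁ e^(−t/τ₁) − τ₂ e^(−t/τ₂))/(τ₁ − τ₂)].
At t = 37.5: e^(−t/τ₁) = 0.10457, e^(−t/τ₂) = 0.31420.
C₂ = 0.342·[1 − (16.609·0.10457 − 32.391·0.31420)/(-15.783)] = 0.342·0.46520 = 0.15910 g/L.

0.159 g/L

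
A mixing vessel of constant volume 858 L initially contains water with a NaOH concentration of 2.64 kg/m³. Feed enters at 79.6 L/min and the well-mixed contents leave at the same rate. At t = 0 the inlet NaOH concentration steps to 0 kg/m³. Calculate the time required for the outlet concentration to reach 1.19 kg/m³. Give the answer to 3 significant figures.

8.59 min

Species balance: V dC/dt = Q(C_in − C) ⇒ τ = V/Q = 10.779 min.
C(t) = C_in + (C₀ − C_in) e^(−t/τ). Set C = 1.19 and solve for t:
e^(−t/τ) = (C − C_in)/(C₀ − C_in) = (1.19 − 0)/(2.64 − 0) = 0.45076
t = −τ ln(…) = 10.779 × 0.79683 = 8.5889 min.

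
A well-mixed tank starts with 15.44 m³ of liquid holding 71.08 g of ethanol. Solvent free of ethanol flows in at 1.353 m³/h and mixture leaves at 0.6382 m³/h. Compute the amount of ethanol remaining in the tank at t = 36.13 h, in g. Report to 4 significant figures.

Total volume: dV/dt = Q_in − Q_out = 0.714800 m³/h, so V(t) = 15.44 + 0.714800 t and V(36.13) = 41.2657 m³.
No ethanol enters, so dm/dt = −Q_out · (m/V).
dm/m = −Q_out dt/(V₀ + 0.714800 t); integrating gives ln(m/m₀) = −(Q_out/(Q_in−Q_out)) ln(V/V₀).
m = m₀ (V₀/V)^(Q_out/(Q_in−Q_out)) = 71.08 × (15.44/41.2657)^(0.892837) = 29.5500 g.

29.55 g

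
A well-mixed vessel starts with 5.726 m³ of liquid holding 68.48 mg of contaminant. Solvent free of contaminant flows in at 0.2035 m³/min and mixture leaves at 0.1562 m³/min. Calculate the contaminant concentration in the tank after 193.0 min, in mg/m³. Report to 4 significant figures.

Total volume: dV/dt = Q_in − Q_out = 0.0473000 m³/min, so V(t) = 5.726 + 0.0473000 t and V(193.0) = 14.8549 m³.
Species balance (pure solvent in): dm/dt = −Q_out · m/V(t).
Separate: dm/m = −Q_out dt/V(t) ⇒ ln(m/m₀) = −(Q_out/(Q_in−Q_out)) ln(V/V₀).
m = m₀ (V₀/V)^(Q_out/(Q_in−Q_out)) = 68.48 × (5.726/14.8549)^(3.30233) = 2.93995 mg.
C = m/V = 2.93995/14.8549 = 0.197911 mg/m³.

0.1979 mg/m³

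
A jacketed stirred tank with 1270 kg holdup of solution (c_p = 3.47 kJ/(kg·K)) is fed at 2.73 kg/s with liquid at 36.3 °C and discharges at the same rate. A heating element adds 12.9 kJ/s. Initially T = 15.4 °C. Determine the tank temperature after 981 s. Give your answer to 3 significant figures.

35.0 °C

M c_p dT/dt = ṁ c_p (T_in − T) + Q̇.
Rearrange: dT/dt = (T_ss − T)/τ with τ = M/ṁ = 465.20 s and T_ss = T_in + Q̇/(ṁ c_p) = 37.662 °C.
Solution: T(t) = T_ss + (T₀ − T_ss) e^(−t/τ).
T(981) = 37.662 + (-22.262)·e^(−981/465.20) = 37.662 + (-22.262)·0.12139 = 34.959 °C.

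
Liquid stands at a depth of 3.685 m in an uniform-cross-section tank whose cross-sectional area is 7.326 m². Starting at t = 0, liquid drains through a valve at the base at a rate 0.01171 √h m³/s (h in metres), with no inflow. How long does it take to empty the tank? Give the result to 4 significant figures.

With no inflow, A dh/dt = −0.01171 √h.
∫ h^(−1/2) dh = −(0.01171/A) ∫ dt, giving 2√h = 2√h₀ − (0.01171/A) t.
Tank is empty when √h = 0: t_empty = 2A√h₀/0.01171.
t_empty = 2·7.326·√3.685/0.01171 = 14.6520·1.91964/0.01171 = 2401.92 s.

2402 s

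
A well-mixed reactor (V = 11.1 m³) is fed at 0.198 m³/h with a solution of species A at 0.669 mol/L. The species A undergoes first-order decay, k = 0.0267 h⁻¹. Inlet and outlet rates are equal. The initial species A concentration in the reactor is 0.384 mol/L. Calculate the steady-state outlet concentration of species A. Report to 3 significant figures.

0.268 mol/L

Species balance: V dC/dt = Q C_in − Q C − k V C.
At steady state: 0 = Q C_in − (Q + kV) C_ss, so C_ss = Q C_in/(Q + kV).
C_ss = 0.198·0.669/(0.198 + 0.0267·11.1) = 0.13246/0.49437 = 0.26794 mol/L.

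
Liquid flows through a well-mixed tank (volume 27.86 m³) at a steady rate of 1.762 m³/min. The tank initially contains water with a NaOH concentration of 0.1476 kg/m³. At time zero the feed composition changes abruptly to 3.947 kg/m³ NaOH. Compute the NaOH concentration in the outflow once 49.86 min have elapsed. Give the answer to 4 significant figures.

Species balance on the tank: V dC/dt = Q(C_in − C).
Rewrite as dC/dt + C/τ = C_in/τ, τ = V/Q = 15.8116 min.
C approaches C_in exponentially: C(t) = C_in + (C₀ − C_in) e^(−t/τ).
C(49.86) = 3.947 + (0.1476 − 3.947)·e^(−49.86/15.8116) = 3.947 + (-3.79940)·0.0427073 = 3.78474 kg/m³.

3.785 kg/m³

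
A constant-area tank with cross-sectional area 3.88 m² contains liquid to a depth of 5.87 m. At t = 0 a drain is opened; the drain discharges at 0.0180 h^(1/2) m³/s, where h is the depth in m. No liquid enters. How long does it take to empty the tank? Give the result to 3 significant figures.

A dh/dt = −Q_out = −0.0180 √h.
Separate and integrate: 2(√h − √h₀) = −(0.0180/A) t.
Set h = 0: 2√h₀ = (0.0180/A) t_empty ⇒ t_empty = 2A√h₀/0.0180.
t_empty = 2·3.88·√5.87/0.0180 = 7.7600·2.4228/0.0180 = 1044.5 s.

1040 s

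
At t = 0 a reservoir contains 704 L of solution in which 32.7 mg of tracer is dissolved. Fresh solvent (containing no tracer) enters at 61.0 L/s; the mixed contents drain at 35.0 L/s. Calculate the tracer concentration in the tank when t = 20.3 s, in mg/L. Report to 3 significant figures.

0.0125 mg/L

Let m(t) be the amount of tracer. Volume: V(t) = V₀ + (Q_in − Q_out) t = 704 + 26.000 t; V(20.3) = 1231.8 L.
Species balance (pure solvent in): dm/dt = −Q_out · m/V(t).
Separate: dm/m = −Q_out dt/V(t) ⇒ ln(m/m₀) = −(Q_out/(Q_in−Q_out)) ln(V/V₀).
m = m₀ (V₀/V)^(Q_out/(Q_in−Q_out)) = 32.7 × (704/1231.8)^(1.3462) = 15.398 mg.
C = m/V = 15.398/1231.8 = 0.012501 mg/L.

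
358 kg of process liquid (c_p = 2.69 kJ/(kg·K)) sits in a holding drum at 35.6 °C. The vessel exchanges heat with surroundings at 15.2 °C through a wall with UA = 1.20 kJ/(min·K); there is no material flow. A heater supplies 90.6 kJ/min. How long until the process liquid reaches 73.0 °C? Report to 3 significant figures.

M c_p dT/dt = −UA(T − T_amb) + Q̇.
τ = M c_p/UA = 802.52 min; T_ss = T_amb + Q̇/UA = 15.2 + 90.6/1.20 = 90.700 °C.
T(t) = T_ss + (T₀ − T_ss)e^(−t/τ); set T = 73.0:
t = −τ ln[(T − T_ss)/(T₀ − T_ss)] = −802.52 · ln(0.32123) = 911.33 min.

911 min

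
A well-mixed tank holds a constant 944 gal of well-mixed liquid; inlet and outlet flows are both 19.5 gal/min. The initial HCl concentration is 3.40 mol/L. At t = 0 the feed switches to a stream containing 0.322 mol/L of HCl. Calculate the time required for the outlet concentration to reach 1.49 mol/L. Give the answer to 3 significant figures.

46.9 min

Species balance: V dC/dt = Q(C_in − C) ⇒ τ = V/Q = 48.410 min.
C(t) = C_in + (C₀ − C_in) e^(−t/τ). Set C = 1.49 and solve for t:
e^(−t/τ) = (C − C_in)/(C₀ − C_in) = (1.49 − 0.322)/(3.40 − 0.322) = 0.37947
t = −τ ln(…) = 48.410 × 0.96899 = 46.909 min.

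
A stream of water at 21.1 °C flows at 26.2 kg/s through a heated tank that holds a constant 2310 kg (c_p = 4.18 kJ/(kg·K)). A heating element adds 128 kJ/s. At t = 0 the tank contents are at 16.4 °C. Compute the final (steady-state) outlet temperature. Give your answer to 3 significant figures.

22.3 °C

First-law balance (no shaft work): M c_p dT/dt = ṁ c_p (T_in − T) + 128.
At steady state dT/dt = 0 ⇒ T_ss = T_in + Q̇/(ṁ c_p) = 21.1 + 128/(26.2·4.18) = 22.269 °C.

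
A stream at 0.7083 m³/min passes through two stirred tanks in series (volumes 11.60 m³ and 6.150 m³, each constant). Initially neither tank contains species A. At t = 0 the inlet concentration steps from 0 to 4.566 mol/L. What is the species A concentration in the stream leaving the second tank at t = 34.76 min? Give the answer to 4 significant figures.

3.496 mol/L

Time constants: τᵢ = Vᵢ/Q for each well-mixed tank.
τ₁ = 11.60/0.7083 = 16.3772 min; τ₂ = 6.150/0.7083 = 8.68276 min.
Solving the cascade with C₁(0)=C₂(0)=0 gives C₂(t) = C_in[1 − (τ₁ e^(−t/τ₁) − τ₂ e^(−t/τ₂))/(τ₁ − τ₂)].
At t = 34.76: e^(−t/τ₁) = 0.119737, e^(−t/τ₂) = 0.0182547.
C₂ = 4.566·[1 − (16.3772·0.119737 − 8.68276·0.0182547)/(7.69448)] = 4.566·0.765746 = 3.49640 mol/L.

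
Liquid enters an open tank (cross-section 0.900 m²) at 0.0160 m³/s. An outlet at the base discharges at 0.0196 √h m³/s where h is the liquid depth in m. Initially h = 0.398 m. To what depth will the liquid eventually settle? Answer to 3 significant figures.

0.666 m

Accumulation of liquid (constant cross-section A): A dh/dt = Q_in − 0.0196 √h. At steady state dh/dt = 0:
Q_in = 0.0196 √h_ss ⇒ √h_ss = 0.0160/0.0196 = 0.81633.
h_ss = 0.81633² = 0.66639 m. (Since h₀ = 0.398 m < h_ss, the level will rise toward this value.)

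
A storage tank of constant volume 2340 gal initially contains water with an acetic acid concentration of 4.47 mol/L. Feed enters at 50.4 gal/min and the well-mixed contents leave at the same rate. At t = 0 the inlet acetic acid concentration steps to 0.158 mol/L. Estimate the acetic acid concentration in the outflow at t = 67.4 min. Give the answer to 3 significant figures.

1.17 mol/L

Transient balance on the dissolved component: V dC/dt = Q(C_in − C).
Rewrite as dC/dt + C/τ = C_in/τ, τ = V/Q = 46.429 min.
C approaches C_in exponentially: C(t) = C_in + (C₀ − C_in) e^(−t/τ).
C(67.4) = 0.158 + (4.47 − 0.158)·e^(−67.4/46.429) = 0.158 + (4.3120)·0.23417 = 1.1678 mol/L.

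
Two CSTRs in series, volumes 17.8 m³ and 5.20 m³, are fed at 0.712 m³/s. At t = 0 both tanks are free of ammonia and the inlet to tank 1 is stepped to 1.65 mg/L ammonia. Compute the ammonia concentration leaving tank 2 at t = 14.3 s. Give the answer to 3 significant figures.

0.431 mg/L

Species balance on tank i: dCᵢ/dt = (Cᵢ₋₁ − Cᵢ)/τᵢ with τᵢ = Vᵢ/Q.
τ₁ = 17.8/0.712 = 25.000 s; τ₂ = 5.20/0.712 = 7.3034 s.
Solving the cascade with C₁(0)=C₂(0)=0 gives C₂(t) = C_in[1 − (τ₁ e^(−t/τ₁) − τ₂ e^(−t/τ₂))/(τ₁ − τ₂)].
At t = 14.3: e^(−t/τ₁) = 0.56440, e^(−t/τ₂) = 0.14114.
C₂ = 1.65·[1 − (25.000·0.56440 − 7.3034·0.14114)/(17.697)] = 1.65·0.26093 = 0.43053 mg/L.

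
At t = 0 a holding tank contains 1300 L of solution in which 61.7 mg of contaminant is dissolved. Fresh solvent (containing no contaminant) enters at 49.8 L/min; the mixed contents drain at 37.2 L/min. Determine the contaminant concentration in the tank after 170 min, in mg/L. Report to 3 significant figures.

0.00101 mg/L

Let m(t) be the amount of contaminant. Volume: V(t) = V₀ + (Q_in − Q_out) t = 1300 + 12.600 t; V(170) = 3442.0 L.
Species balance (pure solvent in): dm/dt = −Q_out · m/V(t).
dm/m = −Q_out dt/(V₀ + 12.600 t); integrating gives ln(m/m₀) = −(Q_out/(Q_in−Q_out)) ln(V/V₀).
m = m₀ (V₀/V)^(Q_out/(Q_in−Q_out)) = 61.7 × (1300/3442.0)^(2.9524) = 3.4819 mg.
C = m/V = 3.4819/3442.0 = 0.0010116 mg/L.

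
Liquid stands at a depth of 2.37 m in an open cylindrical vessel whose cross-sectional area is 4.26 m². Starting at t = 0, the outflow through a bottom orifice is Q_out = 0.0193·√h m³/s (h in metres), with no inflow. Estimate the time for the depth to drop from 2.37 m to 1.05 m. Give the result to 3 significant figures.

227 s

A dh/dt = −Q_out = −0.0193 √h.
Separate and integrate: 2(√h − √h₀) = −(0.0193/A) t.
t = 2A(√h₀ − √h)/0.0193 = 2·4.26·(√2.37 − √1.05)/0.0193
  = 8.5200 × (1.5395 − 1.0247) / 0.0193 = 227.25 s.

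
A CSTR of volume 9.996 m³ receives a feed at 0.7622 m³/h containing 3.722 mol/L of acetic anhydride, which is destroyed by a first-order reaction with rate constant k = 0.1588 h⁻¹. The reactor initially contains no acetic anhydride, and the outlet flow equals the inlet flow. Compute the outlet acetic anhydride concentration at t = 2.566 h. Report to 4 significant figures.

Species balance: V dC/dt = Q C_in − Q C − k V C.
This is linear with rate a = Q/V + k = 0.235051 h⁻¹.
C_ss = Q C_in/(Q + kV) = 1.20742 mol/L; C(t) = C_ss + (C₀ − C_ss) e^(−a t).
C(2.566) = 1.20742 + (-1.20742)·e^(−0.235051·2.566) = 1.20742 + (-1.20742)·0.547091 = 0.546850 mol/L.

0.5469 mol/L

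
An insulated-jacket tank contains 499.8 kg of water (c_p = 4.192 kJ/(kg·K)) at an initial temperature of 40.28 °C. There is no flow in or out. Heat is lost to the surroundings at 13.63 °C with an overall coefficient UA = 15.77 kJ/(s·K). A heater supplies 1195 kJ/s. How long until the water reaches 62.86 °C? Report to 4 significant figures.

Unsteady energy balance on the tank contents: M c_p dT/dt = −UA(T − T_amb) + Q̇.
τ = M c_p/UA = 132.857 s; T_ss = T_amb + Q̇/UA = 13.63 + 1195/15.77 = 89.4068 °C.
T(t) = T_ss + (T₀ − T_ss)e^(−t/τ); set T = 62.86:
t = −τ ln[(T − T_ss)/(T₀ − T_ss)] = −132.857 · ln(0.540373) = 81.7732 s.

81.77 s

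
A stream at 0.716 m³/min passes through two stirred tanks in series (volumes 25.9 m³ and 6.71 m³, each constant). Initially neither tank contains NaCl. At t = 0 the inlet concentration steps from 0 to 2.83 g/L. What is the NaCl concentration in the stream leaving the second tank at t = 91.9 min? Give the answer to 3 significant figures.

Species balance on tank i: dCᵢ/dt = (Cᵢ₋₁ − Cᵢ)/τᵢ with τᵢ = Vᵢ/Q.
τ₁ = 25.9/0.716 = 36.173 min; τ₂ = 6.71/0.716 = 9.3715 min.
Tank 1: C₁ = C_in(1 − e^(−t/τ₁)). Tank 2 (τ₁ ≠ τ₂): C₂ = C_in[1 − (τ₁ e^(−t/τ₁) − τ₂ e^(−t/τ₂))/(τ₁ − τ₂)].
At t = 91.9: e^(−t/τ₁) = 0.078823, e^(−t/τ₂) = 5.5102e-05.
C₂ = 2.83·[1 − (36.173·0.078823 − 9.3715·5.5102e-05)/(26.802)] = 2.83·0.89364 = 2.5290 g/L.

2.53 g/L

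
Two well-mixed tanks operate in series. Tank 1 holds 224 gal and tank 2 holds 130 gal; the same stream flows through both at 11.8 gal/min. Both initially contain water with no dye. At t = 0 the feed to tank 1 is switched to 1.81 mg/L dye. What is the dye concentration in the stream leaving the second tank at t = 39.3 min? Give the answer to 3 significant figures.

1.34 mg/L

Species balance on tank i: dCᵢ/dt = (Cᵢ₋₁ − Cᵢ)/τᵢ with τᵢ = Vᵢ/Q.
τ₁ = 224/11.8 = 18.983 min; τ₂ = 130/11.8 = 11.017 min.
Tank 1: C₁ = C_in(1 − e^(−t/τ₁)). Tank 2 (τ₁ ≠ τ₂): C₂ = C_in[1 − (τ₁ e^(−t/τ₁) − τ₂ e^(−t/τ₂))/(τ₁ − τ₂)].
At t = 39.3: e^(−t/τ₁) = 0.12615, e^(−t/τ₂) = 0.028234.
C₂ = 1.81·[1 − (18.983·0.12615 − 11.017·0.028234)/(7.9661)] = 1.81·0.73843 = 1.3366 mg/L.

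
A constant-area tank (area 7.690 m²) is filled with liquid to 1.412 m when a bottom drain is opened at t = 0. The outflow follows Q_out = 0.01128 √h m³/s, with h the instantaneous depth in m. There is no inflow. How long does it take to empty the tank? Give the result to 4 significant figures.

A dh/dt = −Q_out = −0.01128 √h.
This is separable: 2 d(√h)/dt = −0.01128/A, so √h = √h₀ − (0.01128/(2A)) t.
Set h = 0: 2√h₀ = (0.01128/A) t_empty ⇒ t_empty = 2A√h₀/0.01128.
t_empty = 2·7.690·√1.412/0.01128 = 15.3800·1.18828/0.01128 = 1620.18 s.

1620 s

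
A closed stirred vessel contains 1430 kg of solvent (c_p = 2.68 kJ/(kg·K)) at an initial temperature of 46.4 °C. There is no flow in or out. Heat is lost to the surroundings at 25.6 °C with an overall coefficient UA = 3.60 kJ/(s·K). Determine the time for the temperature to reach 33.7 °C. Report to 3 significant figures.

Lumped-capacitance energy balance: M c_p dT/dt = UA(T_amb − T).
τ = M c_p/UA = 1064.6 s; T_ss = T_amb = 25.600 °C.
T(t) = T_ss + (T₀ − T_ss)e^(−t/τ); set T = 33.7:
t = −τ ln[(T − T_ss)/(T₀ − T_ss)] = −1064.6 · ln(0.38942) = 1004.0 s.

1000 s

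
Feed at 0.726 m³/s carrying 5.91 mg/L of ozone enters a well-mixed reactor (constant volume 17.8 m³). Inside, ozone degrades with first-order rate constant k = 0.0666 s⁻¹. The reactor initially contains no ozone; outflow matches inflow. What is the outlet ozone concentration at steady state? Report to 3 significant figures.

2.24 mg/L

Accumulation = in − out − consumed: V dC/dt = Q C_in − Q C − k V C.
At steady state: 0 = Q C_in − (Q + kV) C_ss, so C_ss = Q C_in/(Q + kV).
C_ss = 0.726·5.91/(0.726 + 0.0666·17.8) = 4.2907/1.9115 = 2.2447 mg/L.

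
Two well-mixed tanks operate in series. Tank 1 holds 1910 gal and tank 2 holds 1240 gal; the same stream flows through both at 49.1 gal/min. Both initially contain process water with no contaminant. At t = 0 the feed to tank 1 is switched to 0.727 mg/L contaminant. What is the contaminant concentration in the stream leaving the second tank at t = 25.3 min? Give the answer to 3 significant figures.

Time constants: τᵢ = Vᵢ/Q for each well-mixed tank.
τ₁ = 1910/49.1 = 38.900 min; τ₂ = 1240/49.1 = 25.255 min.
Tank 1: C₁ = C_in(1 − e^(−t/τ₁)). Tank 2 (τ₁ ≠ τ₂): C₂ = C_in[1 − (τ₁ e^(−t/τ₁) − τ₂ e^(−t/τ₂))/(τ₁ − τ₂)].
At t = 25.3: e^(−t/τ₁) = 0.52185, e^(−t/τ₂) = 0.36722.
C₂ = 0.727·[1 − (38.900·0.52185 − 25.255·0.36722)/(13.646)] = 0.727·0.19198 = 0.13957 mg/L.

0.140 mg/L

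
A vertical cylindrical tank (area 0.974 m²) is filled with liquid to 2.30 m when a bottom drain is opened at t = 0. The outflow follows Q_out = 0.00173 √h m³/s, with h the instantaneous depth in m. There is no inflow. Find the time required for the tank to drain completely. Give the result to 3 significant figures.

With no inflow, A dh/dt = −0.00173 √h.
∫ h^(−1/2) dh = −(0.00173/A) ∫ dt, giving 2√h = 2√h₀ − (0.00173/A) t.
Tank is empty when √h = 0: t_empty = 2A√h₀/0.00173.
t_empty = 2·0.974·√2.30/0.00173 = 1.9480·1.5166/0.00173 = 1707.7 s.

1710 s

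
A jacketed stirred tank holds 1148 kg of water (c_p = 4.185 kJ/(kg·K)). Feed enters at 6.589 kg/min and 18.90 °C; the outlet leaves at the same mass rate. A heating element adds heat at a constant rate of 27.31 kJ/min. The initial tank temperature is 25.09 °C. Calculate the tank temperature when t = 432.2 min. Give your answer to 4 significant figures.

M c_p dT/dt = ṁ c_p (T_in − T) + Q̇.
Rearrange: dT/dt = (T_ss − T)/τ with τ = M/ṁ = 174.230 min and T_ss = T_in + Q̇/(ṁ c_p) = 19.8904 °C.
T approaches T_ss exponentially: T(t) = T_ss + (T₀ − T_ss) e^(−t/τ).
T(432.2) = 19.8904 + (5.19961)·e^(−432.2/174.230) = 19.8904 + (5.19961)·0.0836903 = 20.3255 °C.

20.33 °C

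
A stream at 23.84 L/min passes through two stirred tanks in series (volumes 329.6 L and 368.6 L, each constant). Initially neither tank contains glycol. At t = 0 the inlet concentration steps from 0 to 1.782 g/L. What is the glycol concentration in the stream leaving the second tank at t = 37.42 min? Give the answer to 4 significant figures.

Species balance on tank i: dCᵢ/dt = (Cᵢ₋₁ − Cᵢ)/τᵢ with τᵢ = Vᵢ/Q.
τ₁ = 329.6/23.84 = 13.8255 min; τ₂ = 368.6/23.84 = 15.4614 min.
Tank 1: C₁ = C_in(1 − e^(−t/τ₁)). Tank 2 (τ₁ ≠ τ₂): C₂ = C_in[1 − (τ₁ e^(−t/τ₁) − τ₂ e^(−t/τ₂))/(τ₁ − τ₂)].
At t = 37.42: e^(−t/τ₁) = 0.0667639, e^(−t/τ₂) = 0.0889021.
C₂ = 1.782·[1 − (13.8255·0.0667639 − 15.4614·0.0889021)/(-1.63591)] = 1.782·0.724002 = 1.29017 g/L.

1.290 g/L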